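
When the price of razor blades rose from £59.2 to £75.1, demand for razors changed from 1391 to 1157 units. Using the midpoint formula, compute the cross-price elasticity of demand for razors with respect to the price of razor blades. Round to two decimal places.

-0.78

ΔQ_x = 1157 − 1391 = -234; ΔP_y = 75.1 − 59.2 = 15.9.
Midpoints: P̄_y = 67.15, Q̄_x = 1274.0.
ε_xy = (ΔQ_x/ΔP_y)(P̄_y/Q̄_x) = (-234/15.9)(67.15/1274.0).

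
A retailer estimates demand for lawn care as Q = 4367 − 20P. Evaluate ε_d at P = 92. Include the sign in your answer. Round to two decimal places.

At P = 92, Q = 2527.
dQ/dP = −20.
ε = (dQ/dP)(P/Q) = (-20)(92/2527).
|ε| < 1, so demand is inelastic at this price.

-0.73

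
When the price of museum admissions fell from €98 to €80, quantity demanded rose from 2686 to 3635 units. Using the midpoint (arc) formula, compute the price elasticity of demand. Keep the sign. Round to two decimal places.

ΔQ = 3635 − 2686 = 949; ΔP = 80 − 98 = -18.
Midpoints: P̄ = 89.00, Q̄ = 3160.5.
ε = (ΔQ/ΔP)(P̄/Q̄) = (949/-18)(89.00/3160.5).

-1.48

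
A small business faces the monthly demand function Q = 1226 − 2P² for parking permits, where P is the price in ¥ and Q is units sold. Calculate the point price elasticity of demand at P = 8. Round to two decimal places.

At P = 8, Q = 1098.
dQ/dP = −4P = -32.
ε = (dQ/dP)(P/Q) = (-32)(8/1098).
|ε| < 1, so demand is inelastic at this price.

-0.23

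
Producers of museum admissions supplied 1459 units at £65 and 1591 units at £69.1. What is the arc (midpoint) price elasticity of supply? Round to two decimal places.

1.42

ΔQ = 1591 − 1459 = 132; ΔP = 69.1 − 65 = 4.1.
Midpoints: P̄ = 67.05, Q̄ = 1525.0.
ε_s = (ΔQ/ΔP)(P̄/Q̄) = (132/4.1)(67.05/1525.0).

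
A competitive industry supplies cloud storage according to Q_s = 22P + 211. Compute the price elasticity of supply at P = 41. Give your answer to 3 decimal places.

At P = 41, Q_s = 1113.
dQ_s/dP = 22.
ε_s = (dQ_s/dP)(P/Q_s) = (22)(41/1113).

0.810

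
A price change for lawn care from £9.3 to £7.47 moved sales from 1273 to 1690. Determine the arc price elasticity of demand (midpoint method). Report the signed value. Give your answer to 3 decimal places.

-1.290

ΔQ = 1690 − 1273 = 417; ΔP = 7.47 − 9.3 = -1.83.
Midpoints: P̄ = 8.38, Q̄ = 1481.5.
ε = (ΔQ/ΔP)(P̄/Q̄) = (417/-1.83)(8.38/1481.5).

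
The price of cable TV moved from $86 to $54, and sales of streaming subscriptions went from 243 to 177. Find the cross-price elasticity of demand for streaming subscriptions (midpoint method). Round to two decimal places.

0.69

ΔQ_x = 177 − 243 = -66; ΔP_y = 54 − 86 = -32.
Midpoints: P̄_y = 70.00, Q̄_x = 210.0.
ε_xy = (ΔQ_x/ΔP_y)(P̄_y/Q̄_x) = (-66/-32)(70.00/210.0).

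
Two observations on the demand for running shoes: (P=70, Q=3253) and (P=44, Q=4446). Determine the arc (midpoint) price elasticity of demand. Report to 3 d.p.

ΔQ = 4446 − 3253 = 1193; ΔP = 44 − 70 = -26.
Midpoints: P̄ = 57.00, Q̄ = 3849.5.
ε = (ΔQ/ΔP)(P̄/Q̄) = (1193/-26)(57.00/3849.5).

-0.679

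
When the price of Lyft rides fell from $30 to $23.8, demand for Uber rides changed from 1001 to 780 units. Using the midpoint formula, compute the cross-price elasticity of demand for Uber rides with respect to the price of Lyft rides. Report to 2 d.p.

1.08

ΔQ_x = 780 − 1001 = -221; ΔP_y = 23.8 − 30 = -6.2.
Midpoints: P̄_y = 26.90, Q̄_x = 890.5.
ε_xy = (ΔQ_x/ΔP_y)(P̄_y/Q̄_x) = (-221/-6.2)(26.90/890.5).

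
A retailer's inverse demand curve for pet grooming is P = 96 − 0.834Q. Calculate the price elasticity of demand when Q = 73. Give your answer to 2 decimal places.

At Q = 73, P = 96 − 0.834(73) = 35.12.
dP/dQ = −0.834, so dQ/dP = 1/(−0.834) = -1.199.
ε = (dQ/dP)(P/Q) = (-1.199)(35.12/73).

-0.58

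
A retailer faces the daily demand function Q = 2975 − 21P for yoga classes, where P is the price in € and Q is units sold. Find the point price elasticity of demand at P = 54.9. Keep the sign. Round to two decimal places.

At P = 54.9, Q = 1822.100.
dQ/dP = −21.
ε = (dQ/dP)(P/Q) = (-21)(54.9/1822.100).
|ε| < 1, so demand is inelastic at this price.

-0.63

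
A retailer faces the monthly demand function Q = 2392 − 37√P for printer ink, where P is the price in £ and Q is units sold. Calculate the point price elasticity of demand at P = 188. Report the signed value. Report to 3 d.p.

-0.135

At P = 188, Q = 1884.682.
dQ/dP = −37/(2√P) = -1.349.
ε = (dQ/dP)(P/Q) = (-1.349)(188/1884.682).
|ε| < 1, so demand is inelastic at this price.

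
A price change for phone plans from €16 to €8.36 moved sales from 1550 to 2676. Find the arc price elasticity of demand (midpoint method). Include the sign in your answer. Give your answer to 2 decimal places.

-0.85

ΔQ = 2676 − 1550 = 1126; ΔP = 8.36 − 16 = -7.64.
Midpoints: P̄ = 12.18, Q̄ = 2113.0.
ε = (ΔQ/ΔP)(P̄/Q̄) = (1126/-7.64)(12.18/2113.0).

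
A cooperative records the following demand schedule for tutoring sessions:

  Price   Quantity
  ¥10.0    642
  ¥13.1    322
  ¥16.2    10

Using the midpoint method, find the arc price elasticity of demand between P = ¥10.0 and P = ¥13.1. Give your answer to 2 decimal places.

-2.47

At P = 10.0, Q = 642; at P = 13.1, Q = 322.
ΔQ = -320, ΔP = 3.1. Midpoints: P̄ = 11.55, Q̄ = 482.0.
ε = (ΔQ/ΔP)(P̄/Q̄) = (-320/3.1)(11.55/482.0).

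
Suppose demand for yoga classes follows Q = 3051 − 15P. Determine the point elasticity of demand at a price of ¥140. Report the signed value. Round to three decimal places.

-2.208

At P = 140, Q = 951.
dQ/dP = −15.
ε = (dQ/dP)(P/Q) = (-15)(140/951).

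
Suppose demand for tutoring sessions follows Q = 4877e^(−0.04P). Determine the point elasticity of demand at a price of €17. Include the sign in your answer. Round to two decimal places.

-0.68

At P = 17, Q = 2470.771.
dQ/dP = −0.04·4877e^(−0.04P) = −0.04Q = -98.831.
ε = (dQ/dP)(P/Q) = (-98.831)(17/2470.771).
|ε| < 1, so demand is inelastic at this price.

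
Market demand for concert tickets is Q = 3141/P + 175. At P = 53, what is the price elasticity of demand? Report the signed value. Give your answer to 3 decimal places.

-0.253

At P = 53, Q = 234.264.
dQ/dP = −3141/P² = -1.118.
ε = (dQ/dP)(P/Q) = (-1.118)(53/234.264).
|ε| < 1, so demand is inelastic at this price.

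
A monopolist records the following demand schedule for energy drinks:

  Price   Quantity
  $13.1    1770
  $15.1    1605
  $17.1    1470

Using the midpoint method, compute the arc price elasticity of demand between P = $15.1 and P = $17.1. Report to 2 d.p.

At P = 15.1, Q = 1605; at P = 17.1, Q = 1470.
ΔQ = -135, ΔP = 2.0. Midpoints: P̄ = 16.10, Q̄ = 1537.5.
ε = (ΔQ/ΔP)(P̄/Q̄) = (-135/2.0)(16.10/1537.5).

-0.71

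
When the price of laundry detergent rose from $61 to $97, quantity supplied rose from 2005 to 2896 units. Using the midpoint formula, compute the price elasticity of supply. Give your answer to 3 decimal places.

0.798

ΔQ = 2896 − 2005 = 891; ΔP = 97 − 61 = 36.
Midpoints: P̄ = 79.00, Q̄ = 2450.5.
ε_s = (ΔQ/ΔP)(P̄/Q̄) = (891/36)(79.00/2450.5).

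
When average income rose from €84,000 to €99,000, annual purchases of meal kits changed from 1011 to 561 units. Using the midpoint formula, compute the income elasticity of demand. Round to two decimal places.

ΔQ = -450, ΔI = 15000. Midpoints: Ī = 91,500, Q̄ = 786.0.
ε_I = (ΔQ/ΔI)(Ī/Q̄) = (-450/15000)(91500/786.0).

-3.49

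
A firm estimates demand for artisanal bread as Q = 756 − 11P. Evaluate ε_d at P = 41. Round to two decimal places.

-1.48

At P = 41, Q = 305.
dQ/dP = −11.
ε = (dQ/dP)(P/Q) = (-11)(41/305).
|ε| > 1, so demand is elastic at this price.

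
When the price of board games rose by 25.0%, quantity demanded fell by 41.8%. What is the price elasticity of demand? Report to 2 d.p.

ε = %ΔQ / %ΔP = (-41.8)/(25.0) = -1.672.

-1.67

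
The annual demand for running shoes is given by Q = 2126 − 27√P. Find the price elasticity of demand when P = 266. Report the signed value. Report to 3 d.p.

-0.131

At P = 266, Q = 1685.643.
dQ/dP = −27/(2√P) = -0.828.
ε = (dQ/dP)(P/Q) = (-0.828)(266/1685.643).
|ε| < 1, so demand is inelastic at this price.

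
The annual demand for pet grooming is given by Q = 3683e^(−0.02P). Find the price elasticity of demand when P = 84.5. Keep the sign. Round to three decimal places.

-1.690

At P = 84.5, Q = 679.585.
dQ/dP = −0.02·3683e^(−0.02P) = −0.02Q = -13.592.
ε = (dQ/dP)(P/Q) = (-13.592)(84.5/679.585).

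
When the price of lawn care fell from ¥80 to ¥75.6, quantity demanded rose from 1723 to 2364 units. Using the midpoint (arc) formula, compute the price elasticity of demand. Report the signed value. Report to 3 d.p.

-5.546

ΔQ = 2364 − 1723 = 641; ΔP = 75.6 − 80 = -4.4.
Midpoints: P̄ = 77.80, Q̄ = 2043.5.
ε = (ΔQ/ΔP)(P̄/Q̄) = (641/-4.4)(77.80/2043.5).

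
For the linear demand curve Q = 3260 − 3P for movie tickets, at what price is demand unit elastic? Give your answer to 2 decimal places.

543.33

For linear demand Q = a − bP, ε = −bP/(a − bP). |ε| = 1 when bP = a − bP, i.e. P = a/(2b).
P = 3260/(2·3) = 3260/6 = 543.3333.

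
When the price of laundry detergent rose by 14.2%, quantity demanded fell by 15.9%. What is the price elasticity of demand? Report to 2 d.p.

-1.12

ε = %ΔQ / %ΔP = (-15.9)/(14.2) = -1.120.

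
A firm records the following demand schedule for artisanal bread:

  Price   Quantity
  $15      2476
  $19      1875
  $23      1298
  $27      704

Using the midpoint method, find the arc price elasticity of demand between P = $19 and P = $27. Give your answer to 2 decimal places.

At P = 19, Q = 1875; at P = 27, Q = 704.
ΔQ = -1171, ΔP = 8. Midpoints: P̄ = 23.00, Q̄ = 1289.5.
ε = (ΔQ/ΔP)(P̄/Q̄) = (-1171/8)(23.00/1289.5).

-2.61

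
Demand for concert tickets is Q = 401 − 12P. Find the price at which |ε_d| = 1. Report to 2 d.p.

16.71

For linear demand Q = a − bP, ε = −bP/(a − bP). |ε| = 1 when bP = a − bP, i.e. P = a/(2b).
P = 401/(2·12) = 401/24 = 16.7083.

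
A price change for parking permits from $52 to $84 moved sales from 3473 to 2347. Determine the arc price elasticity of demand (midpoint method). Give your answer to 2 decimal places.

-0.82

ΔQ = 2347 − 3473 = -1126; ΔP = 84 − 52 = 32.
Midpoints: P̄ = 68.00, Q̄ = 2910.0.
ε = (ΔQ/ΔP)(P̄/Q̄) = (-1126/32)(68.00/2910.0).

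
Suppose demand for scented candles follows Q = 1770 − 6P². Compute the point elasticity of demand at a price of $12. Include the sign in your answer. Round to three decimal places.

At P = 12, Q = 906.
dQ/dP = −12P = -144.
ε = (dQ/dP)(P/Q) = (-144)(12/906).
|ε| > 1, so demand is elastic at this price.

-1.907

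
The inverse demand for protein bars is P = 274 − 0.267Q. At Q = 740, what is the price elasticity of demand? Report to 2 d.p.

At Q = 740, P = 274 − 0.267(740) = 76.42.
dP/dQ = −0.267, so dQ/dP = 1/(−0.267) = -3.745.
ε = (dQ/dP)(P/Q) = (-3.745)(76.42/740).

-0.39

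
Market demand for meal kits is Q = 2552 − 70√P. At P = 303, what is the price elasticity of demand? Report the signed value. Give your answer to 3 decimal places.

At P = 303, Q = 1333.517.
dQ/dP = −70/(2√P) = -2.011.
ε = (dQ/dP)(P/Q) = (-2.011)(303/1333.517).

-0.457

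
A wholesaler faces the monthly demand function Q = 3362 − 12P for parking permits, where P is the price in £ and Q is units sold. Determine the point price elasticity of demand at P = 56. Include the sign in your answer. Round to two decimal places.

At P = 56, Q = 2690.
dQ/dP = −12.
ε = (dQ/dP)(P/Q) = (-12)(56/2690).

-0.25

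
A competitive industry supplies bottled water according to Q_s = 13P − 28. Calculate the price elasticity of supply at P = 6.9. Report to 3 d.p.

At P = 6.9, Q_s = 61.70.
dQ_s/dP = 13.
ε_s = (dQ_s/dP)(P/Q_s) = (13)(6.9/61.70).

1.454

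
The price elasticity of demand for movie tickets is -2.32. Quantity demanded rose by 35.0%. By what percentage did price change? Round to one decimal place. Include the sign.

-15.1%

%ΔP ≈ %ΔQ / ε = (35.0%)/(-2.32) = -15.09%.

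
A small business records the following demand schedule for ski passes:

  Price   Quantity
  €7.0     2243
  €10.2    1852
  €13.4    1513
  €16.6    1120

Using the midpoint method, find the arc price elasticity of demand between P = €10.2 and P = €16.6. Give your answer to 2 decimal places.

At P = 10.2, Q = 1852; at P = 16.6, Q = 1120.
ΔQ = -732, ΔP = 6.4. Midpoints: P̄ = 13.40, Q̄ = 1486.0.
ε = (ΔQ/ΔP)(P̄/Q̄) = (-732/6.4)(13.40/1486.0).

-1.03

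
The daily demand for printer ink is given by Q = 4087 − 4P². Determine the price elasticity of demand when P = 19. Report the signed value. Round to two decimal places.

At P = 19, Q = 2643.
dQ/dP = −8P = -152.
ε = (dQ/dP)(P/Q) = (-152)(19/2643).
|ε| > 1, so demand is elastic at this price.

-1.09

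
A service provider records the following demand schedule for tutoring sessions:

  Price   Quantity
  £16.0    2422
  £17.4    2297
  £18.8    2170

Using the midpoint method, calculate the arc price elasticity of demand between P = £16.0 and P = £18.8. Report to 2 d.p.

-0.68

At P = 16.0, Q = 2422; at P = 18.8, Q = 2170.
ΔQ = -252, ΔP = 2.8. Midpoints: P̄ = 17.40, Q̄ = 2296.0.
ε = (ΔQ/ΔP)(P̄/Q̄) = (-252/2.8)(17.40/2296.0).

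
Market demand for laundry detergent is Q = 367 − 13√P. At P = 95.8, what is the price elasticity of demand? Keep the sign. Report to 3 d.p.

-0.265

At P = 95.8, Q = 239.759.
dQ/dP = −13/(2√P) = -0.664.
ε = (dQ/dP)(P/Q) = (-0.664)(95.8/239.759).
|ε| < 1, so demand is inelastic at this price.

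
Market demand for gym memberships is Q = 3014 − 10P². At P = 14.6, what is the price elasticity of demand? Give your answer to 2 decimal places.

At P = 14.6, Q = 882.400.
dQ/dP = −20P = -292.
ε = (dQ/dP)(P/Q) = (-292)(14.6/882.400).

-4.83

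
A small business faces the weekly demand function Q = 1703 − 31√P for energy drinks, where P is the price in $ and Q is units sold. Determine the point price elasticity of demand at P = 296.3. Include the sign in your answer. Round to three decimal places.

-0.228

At P = 296.3, Q = 1169.386.
dQ/dP = −31/(2√P) = -0.900.
ε = (dQ/dP)(P/Q) = (-0.900)(296.3/1169.386).
|ε| < 1, so demand is inelastic at this price.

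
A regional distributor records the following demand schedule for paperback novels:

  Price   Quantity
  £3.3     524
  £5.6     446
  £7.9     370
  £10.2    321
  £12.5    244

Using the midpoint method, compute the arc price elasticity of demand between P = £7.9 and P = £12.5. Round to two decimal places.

At P = 7.9, Q = 370; at P = 12.5, Q = 244.
ΔQ = -126, ΔP = 4.6. Midpoints: P̄ = 10.20, Q̄ = 307.0.
ε = (ΔQ/ΔP)(P̄/Q̄) = (-126/4.6)(10.20/307.0).

-0.91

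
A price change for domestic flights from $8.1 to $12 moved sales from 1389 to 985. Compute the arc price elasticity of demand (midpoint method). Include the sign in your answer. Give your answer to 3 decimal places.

-0.877

ΔQ = 985 − 1389 = -404; ΔP = 12 − 8.1 = 3.9.
Midpoints: P̄ = 10.05, Q̄ = 1187.0.
ε = (ΔQ/ΔP)(P̄/Q̄) = (-404/3.9)(10.05/1187.0).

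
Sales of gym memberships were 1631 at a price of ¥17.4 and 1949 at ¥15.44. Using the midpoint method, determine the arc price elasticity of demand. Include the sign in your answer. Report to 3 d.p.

-1.488

ΔQ = 1949 − 1631 = 318; ΔP = 15.44 − 17.4 = -1.96.
Midpoints: P̄ = 16.42, Q̄ = 1790.0.
ε = (ΔQ/ΔP)(P̄/Q̄) = (318/-1.96)(16.42/1790.0).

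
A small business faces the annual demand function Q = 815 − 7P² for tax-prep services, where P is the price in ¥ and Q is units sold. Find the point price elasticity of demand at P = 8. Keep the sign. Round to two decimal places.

At P = 8, Q = 367.
dQ/dP = −14P = -112.
ε = (dQ/dP)(P/Q) = (-112)(8/367).
|ε| > 1, so demand is elastic at this price.

-2.44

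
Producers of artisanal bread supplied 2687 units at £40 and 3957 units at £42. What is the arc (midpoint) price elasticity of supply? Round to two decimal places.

ΔQ = 3957 − 2687 = 1270; ΔP = 42 − 40 = 2.
Midpoints: P̄ = 41.00, Q̄ = 3322.0.
ε_s = (ΔQ/ΔP)(P̄/Q̄) = (1270/2)(41.00/3322.0).

7.84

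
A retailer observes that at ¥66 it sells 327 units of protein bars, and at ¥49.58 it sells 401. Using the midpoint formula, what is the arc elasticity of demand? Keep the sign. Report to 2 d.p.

-0.72

ΔQ = 401 − 327 = 74; ΔP = 49.58 − 66 = -16.42.
Midpoints: P̄ = 57.79, Q̄ = 364.0.
ε = (ΔQ/ΔP)(P̄/Q̄) = (74/-16.42)(57.79/364.0).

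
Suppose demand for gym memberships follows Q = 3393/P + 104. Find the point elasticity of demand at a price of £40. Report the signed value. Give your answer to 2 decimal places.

-0.45

At P = 40, Q = 188.825.
dQ/dP = −3393/P² = -2.121.
ε = (dQ/dP)(P/Q) = (-2.121)(40/188.825).
|ε| < 1, so demand is inelastic at this price.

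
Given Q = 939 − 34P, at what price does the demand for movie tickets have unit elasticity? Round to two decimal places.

For linear demand Q = a − bP, ε = −bP/(a − bP). |ε| = 1 when bP = a − bP, i.e. P = a/(2b).
P = 939/(2·34) = 939/68 = 13.8088.

13.81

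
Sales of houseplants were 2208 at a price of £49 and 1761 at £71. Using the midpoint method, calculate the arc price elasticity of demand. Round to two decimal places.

ΔQ = 1761 − 2208 = -447; ΔP = 71 − 49 = 22.
Midpoints: P̄ = 60.00, Q̄ = 1984.5.
ε = (ΔQ/ΔP)(P̄/Q̄) = (-447/22)(60.00/1984.5).

-0.61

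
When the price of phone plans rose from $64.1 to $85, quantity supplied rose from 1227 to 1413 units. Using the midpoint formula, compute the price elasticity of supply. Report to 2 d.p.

0.50

ΔQ = 1413 − 1227 = 186; ΔP = 85 − 64.1 = 20.9.
Midpoints: P̄ = 74.55, Q̄ = 1320.0.
ε_s = (ΔQ/ΔP)(P̄/Q̄) = (186/20.9)(74.55/1320.0).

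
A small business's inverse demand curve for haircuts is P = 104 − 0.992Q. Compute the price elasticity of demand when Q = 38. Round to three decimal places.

At Q = 38, P = 104 − 0.992(38) = 66.30.
dP/dQ = −0.992, so dQ/dP = 1/(−0.992) = -1.008.
ε = (dQ/dP)(P/Q) = (-1.008)(66.30/38).

-1.759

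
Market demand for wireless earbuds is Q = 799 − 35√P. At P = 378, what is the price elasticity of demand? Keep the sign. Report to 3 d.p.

-2.871

At P = 378, Q = 118.522.
dQ/dP = −35/(2√P) = -0.900.
ε = (dQ/dP)(P/Q) = (-0.900)(378/118.522).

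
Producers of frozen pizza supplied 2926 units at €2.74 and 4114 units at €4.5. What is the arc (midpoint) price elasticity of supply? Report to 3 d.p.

ΔQ = 4114 − 2926 = 1188; ΔP = 4.5 − 2.74 = 1.76.
Midpoints: P̄ = 3.62, Q̄ = 3520.0.
ε_s = (ΔQ/ΔP)(P̄/Q̄) = (1188/1.76)(3.62/3520.0).

0.694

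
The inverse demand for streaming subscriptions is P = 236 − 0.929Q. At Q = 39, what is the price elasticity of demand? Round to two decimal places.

-5.51

At Q = 39, P = 236 − 0.929(39) = 199.77.
dP/dQ = −0.929, so dQ/dP = 1/(−0.929) = -1.076.
ε = (dQ/dP)(P/Q) = (-1.076)(199.77/39).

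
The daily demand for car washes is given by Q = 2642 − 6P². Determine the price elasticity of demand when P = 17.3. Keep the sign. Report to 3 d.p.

-4.244

At P = 17.3, Q = 846.260.
dQ/dP = −12P = -207.600.
ε = (dQ/dP)(P/Q) = (-207.600)(17.3/846.260).
|ε| > 1, so demand is elastic at this price.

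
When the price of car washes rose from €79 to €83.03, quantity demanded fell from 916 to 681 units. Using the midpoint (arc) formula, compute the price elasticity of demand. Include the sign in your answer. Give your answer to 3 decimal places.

-5.916

ΔQ = 681 − 916 = -235; ΔP = 83.03 − 79 = 4.03.
Midpoints: P̄ = 81.02, Q̄ = 798.5.
ε = (ΔQ/ΔP)(P̄/Q̄) = (-235/4.03)(81.02/798.5).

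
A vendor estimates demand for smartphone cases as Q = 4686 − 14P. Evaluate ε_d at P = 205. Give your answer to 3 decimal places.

-1.580

At P = 205, Q = 1816.
dQ/dP = −14.
ε = (dQ/dP)(P/Q) = (-14)(205/1816).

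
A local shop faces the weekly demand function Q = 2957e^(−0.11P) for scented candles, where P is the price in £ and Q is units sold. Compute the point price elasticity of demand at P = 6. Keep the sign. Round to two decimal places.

At P = 6, Q = 1528.329.
dQ/dP = −0.11·2957e^(−0.11P) = −0.11Q = -168.116.
ε = (dQ/dP)(P/Q) = (-168.116)(6/1528.329).

-0.66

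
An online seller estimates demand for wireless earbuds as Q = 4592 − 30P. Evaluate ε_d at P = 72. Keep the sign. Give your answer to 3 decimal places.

-0.888

At P = 72, Q = 2432.
dQ/dP = −30.
ε = (dQ/dP)(P/Q) = (-30)(72/2432).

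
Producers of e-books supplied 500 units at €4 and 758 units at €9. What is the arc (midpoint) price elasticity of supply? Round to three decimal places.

ΔQ = 758 − 500 = 258; ΔP = 9 − 4 = 5.
Midpoints: P̄ = 6.50, Q̄ = 629.0.
ε_s = (ΔQ/ΔP)(P̄/Q̄) = (258/5)(6.50/629.0).

0.533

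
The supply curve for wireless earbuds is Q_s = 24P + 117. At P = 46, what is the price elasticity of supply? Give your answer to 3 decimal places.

0.904

At P = 46, Q_s = 1221.
dQ_s/dP = 24.
ε_s = (dQ_s/dP)(P/Q_s) = (24)(46/1221).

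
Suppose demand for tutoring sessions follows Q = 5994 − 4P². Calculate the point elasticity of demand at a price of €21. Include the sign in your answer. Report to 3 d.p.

-0.834

At P = 21, Q = 4230.
dQ/dP = −8P = -168.
ε = (dQ/dP)(P/Q) = (-168)(21/4230).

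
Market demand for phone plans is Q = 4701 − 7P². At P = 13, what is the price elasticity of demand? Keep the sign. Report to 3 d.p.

-0.673

At P = 13, Q = 3518.
dQ/dP = −14P = -182.
ε = (dQ/dP)(P/Q) = (-182)(13/3518).
|ε| < 1, so demand is inelastic at this price.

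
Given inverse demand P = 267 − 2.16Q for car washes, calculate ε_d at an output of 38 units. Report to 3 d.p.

-2.253

At Q = 38, P = 267 − 2.16(38) = 184.92.
dP/dQ = −2.16, so dQ/dP = 1/(−2.16) = -0.463.
ε = (dQ/dP)(P/Q) = (-0.463)(184.92/38).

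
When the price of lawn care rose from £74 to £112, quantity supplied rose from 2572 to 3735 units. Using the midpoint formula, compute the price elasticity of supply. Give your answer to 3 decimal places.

ΔQ = 3735 − 2572 = 1163; ΔP = 112 − 74 = 38.
Midpoints: P̄ = 93.00, Q̄ = 3153.5.
ε_s = (ΔQ/ΔP)(P̄/Q̄) = (1163/38)(93.00/3153.5).

0.903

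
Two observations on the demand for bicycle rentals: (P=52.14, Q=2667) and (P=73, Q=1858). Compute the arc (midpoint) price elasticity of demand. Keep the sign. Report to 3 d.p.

-1.073

ΔQ = 1858 − 2667 = -809; ΔP = 73 − 52.14 = 20.86.
Midpoints: P̄ = 62.57, Q̄ = 2262.5.
ε = (ΔQ/ΔP)(P̄/Q̄) = (-809/20.86)(62.57/2262.5).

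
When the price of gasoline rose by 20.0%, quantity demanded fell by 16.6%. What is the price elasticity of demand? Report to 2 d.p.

-0.83

ε = %ΔQ / %ΔP = (-16.6)/(20.0) = -0.830.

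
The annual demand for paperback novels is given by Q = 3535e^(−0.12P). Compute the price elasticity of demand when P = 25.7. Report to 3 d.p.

-3.084

At P = 25.7, Q = 161.817.
dQ/dP = −0.12·3535e^(−0.12P) = −0.12Q = -19.418.
ε = (dQ/dP)(P/Q) = (-19.418)(25.7/161.817).
|ε| > 1, so demand is elastic at this price.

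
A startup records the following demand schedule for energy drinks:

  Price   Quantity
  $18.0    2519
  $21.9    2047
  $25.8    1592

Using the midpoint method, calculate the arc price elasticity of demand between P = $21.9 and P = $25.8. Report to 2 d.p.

-1.53

At P = 21.9, Q = 2047; at P = 25.8, Q = 1592.
ΔQ = -455, ΔP = 3.9. Midpoints: P̄ = 23.85, Q̄ = 1819.5.
ε = (ΔQ/ΔP)(P̄/Q̄) = (-455/3.9)(23.85/1819.5).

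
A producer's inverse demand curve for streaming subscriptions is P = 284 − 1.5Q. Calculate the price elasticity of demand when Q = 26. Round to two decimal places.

-6.28

At Q = 26, P = 284 − 1.5(26) = 245.00.
dP/dQ = −1.5, so dQ/dP = 1/(−1.5) = -0.667.
ε = (dQ/dP)(P/Q) = (-0.667)(245.00/26).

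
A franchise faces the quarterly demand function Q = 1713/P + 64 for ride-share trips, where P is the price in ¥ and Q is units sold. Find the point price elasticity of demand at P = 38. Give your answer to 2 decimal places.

-0.41

At P = 38, Q = 109.079.
dQ/dP = −1713/P² = -1.186.
ε = (dQ/dP)(P/Q) = (-1.186)(38/109.079).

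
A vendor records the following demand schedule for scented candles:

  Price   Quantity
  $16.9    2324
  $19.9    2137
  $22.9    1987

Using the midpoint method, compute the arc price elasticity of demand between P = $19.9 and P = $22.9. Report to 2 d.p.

-0.52

At P = 19.9, Q = 2137; at P = 22.9, Q = 1987.
ΔQ = -150, ΔP = 3.0. Midpoints: P̄ = 21.40, Q̄ = 2062.0.
ε = (ΔQ/ΔP)(P̄/Q̄) = (-150/3.0)(21.40/2062.0).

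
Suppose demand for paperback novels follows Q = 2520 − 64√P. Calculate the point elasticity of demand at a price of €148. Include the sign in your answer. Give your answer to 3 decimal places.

-0.224

At P = 148, Q = 1741.406.
dQ/dP = −64/(2√P) = -2.630.
ε = (dQ/dP)(P/Q) = (-2.630)(148/1741.406).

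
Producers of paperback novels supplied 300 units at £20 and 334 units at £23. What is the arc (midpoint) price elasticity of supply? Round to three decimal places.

0.769

ΔQ = 334 − 300 = 34; ΔP = 23 − 20 = 3.
Midpoints: P̄ = 21.50, Q̄ = 317.0.
ε_s = (ΔQ/ΔP)(P̄/Q̄) = (34/3)(21.50/317.0).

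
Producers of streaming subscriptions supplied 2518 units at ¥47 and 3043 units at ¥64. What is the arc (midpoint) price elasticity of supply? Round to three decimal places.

0.616

ΔQ = 3043 − 2518 = 525; ΔP = 64 − 47 = 17.
Midpoints: P̄ = 55.50, Q̄ = 2780.5.
ε_s = (ΔQ/ΔP)(P̄/Q̄) = (525/17)(55.50/2780.5).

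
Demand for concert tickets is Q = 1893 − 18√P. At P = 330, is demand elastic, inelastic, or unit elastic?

Q = 1566.014, dQ/dP = -0.495.
ε = (dQ/dP)(P/Q) ≈ -0.104.
|ε| = 0.10 < 1.

inelastic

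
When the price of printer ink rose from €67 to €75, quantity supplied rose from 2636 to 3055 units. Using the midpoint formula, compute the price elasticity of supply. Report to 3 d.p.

1.307

ΔQ = 3055 − 2636 = 419; ΔP = 75 − 67 = 8.
Midpoints: P̄ = 71.00, Q̄ = 2845.5.
ε_s = (ΔQ/ΔP)(P̄/Q̄) = (419/8)(71.00/2845.5).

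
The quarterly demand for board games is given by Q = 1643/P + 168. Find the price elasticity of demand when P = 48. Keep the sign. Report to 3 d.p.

At P = 48, Q = 202.229.
dQ/dP = −1643/P² = -0.713.
ε = (dQ/dP)(P/Q) = (-0.713)(48/202.229).
|ε| < 1, so demand is inelastic at this price.

-0.169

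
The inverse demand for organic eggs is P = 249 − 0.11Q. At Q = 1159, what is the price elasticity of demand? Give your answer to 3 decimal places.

At Q = 1159, P = 249 − 0.11(1159) = 121.51.
dP/dQ = −0.11, so dQ/dP = 1/(−0.11) = -9.091.
ε = (dQ/dP)(P/Q) = (-9.091)(121.51/1159).

-0.953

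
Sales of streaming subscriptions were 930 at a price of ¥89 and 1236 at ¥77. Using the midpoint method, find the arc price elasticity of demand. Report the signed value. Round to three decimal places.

ΔQ = 1236 − 930 = 306; ΔP = 77 − 89 = -12.
Midpoints: P̄ = 83.00, Q̄ = 1083.0.
ε = (ΔQ/ΔP)(P̄/Q̄) = (306/-12)(83.00/1083.0).

-1.954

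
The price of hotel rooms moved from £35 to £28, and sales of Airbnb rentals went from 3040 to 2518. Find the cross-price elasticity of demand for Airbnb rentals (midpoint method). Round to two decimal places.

0.85

ΔQ_x = 2518 − 3040 = -522; ΔP_y = 28 − 35 = -7.
Midpoints: P̄_y = 31.50, Q̄_x = 2779.0.
ε_xy = (ΔQ_x/ΔP_y)(P̄_y/Q̄_x) = (-522/-7)(31.50/2779.0).
ε_xy > 0, so the goods are substitutes.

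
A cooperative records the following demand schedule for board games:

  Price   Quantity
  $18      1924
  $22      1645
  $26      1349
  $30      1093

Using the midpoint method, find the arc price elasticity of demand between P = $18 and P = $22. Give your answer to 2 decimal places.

-0.78

At P = 18, Q = 1924; at P = 22, Q = 1645.
ΔQ = -279, ΔP = 4. Midpoints: P̄ = 20.00, Q̄ = 1784.5.
ε = (ΔQ/ΔP)(P̄/Q̄) = (-279/4)(20.00/1784.5).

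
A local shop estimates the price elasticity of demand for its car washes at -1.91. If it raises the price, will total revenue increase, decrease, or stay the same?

decrease

|ε| = 1.91 > 1, so demand is elastic. A price rise therefore reduces total revenue.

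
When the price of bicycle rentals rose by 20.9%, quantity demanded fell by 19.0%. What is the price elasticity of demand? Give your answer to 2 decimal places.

-0.91

ε = %ΔQ / %ΔP = (-19.0)/(20.9) = -0.909.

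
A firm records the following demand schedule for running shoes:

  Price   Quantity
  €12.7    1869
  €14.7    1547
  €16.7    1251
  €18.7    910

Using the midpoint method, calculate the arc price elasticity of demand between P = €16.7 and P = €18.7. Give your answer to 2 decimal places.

At P = 16.7, Q = 1251; at P = 18.7, Q = 910.
ΔQ = -341, ΔP = 2.0. Midpoints: P̄ = 17.70, Q̄ = 1080.5.
ε = (ΔQ/ΔP)(P̄/Q̄) = (-341/2.0)(17.70/1080.5).

-2.79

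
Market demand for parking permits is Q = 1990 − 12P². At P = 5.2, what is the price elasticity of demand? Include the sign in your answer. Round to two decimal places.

-0.39

At P = 5.2, Q = 1665.520.
dQ/dP = −24P = -124.800.
ε = (dQ/dP)(P/Q) = (-124.800)(5.2/1665.520).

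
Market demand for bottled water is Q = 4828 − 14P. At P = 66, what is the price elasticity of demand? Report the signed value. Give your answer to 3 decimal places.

-0.237

At P = 66, Q = 3904.
dQ/dP = −14.
ε = (dQ/dP)(P/Q) = (-14)(66/3904).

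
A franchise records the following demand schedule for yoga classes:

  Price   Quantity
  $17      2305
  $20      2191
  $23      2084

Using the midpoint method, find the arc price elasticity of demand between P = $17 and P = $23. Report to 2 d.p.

-0.34

At P = 17, Q = 2305; at P = 23, Q = 2084.
ΔQ = -221, ΔP = 6. Midpoints: P̄ = 20.00, Q̄ = 2194.5.
ε = (ΔQ/ΔP)(P̄/Q̄) = (-221/6)(20.00/2194.5).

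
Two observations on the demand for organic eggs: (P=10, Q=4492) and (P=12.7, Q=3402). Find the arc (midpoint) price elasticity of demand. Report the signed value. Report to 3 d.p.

ΔQ = 3402 − 4492 = -1090; ΔP = 12.7 − 10 = 2.7.
Midpoints: P̄ = 11.35, Q̄ = 3947.0.
ε = (ΔQ/ΔP)(P̄/Q̄) = (-1090/2.7)(11.35/3947.0).

-1.161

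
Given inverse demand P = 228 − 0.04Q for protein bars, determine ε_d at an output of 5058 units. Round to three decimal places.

-0.127

At Q = 5058, P = 228 − 0.04(5058) = 25.68.
dP/dQ = −0.04, so dQ/dP = 1/(−0.04) = -25.000.
ε = (dQ/dP)(P/Q) = (-25.000)(25.68/5058).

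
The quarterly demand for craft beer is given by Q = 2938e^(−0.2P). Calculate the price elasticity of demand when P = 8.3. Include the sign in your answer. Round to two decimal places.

At P = 8.3, Q = 558.628.
dQ/dP = −0.2·2938e^(−0.2P) = −0.2Q = -111.726.
ε = (dQ/dP)(P/Q) = (-111.726)(8.3/558.628).
|ε| > 1, so demand is elastic at this price.

-1.66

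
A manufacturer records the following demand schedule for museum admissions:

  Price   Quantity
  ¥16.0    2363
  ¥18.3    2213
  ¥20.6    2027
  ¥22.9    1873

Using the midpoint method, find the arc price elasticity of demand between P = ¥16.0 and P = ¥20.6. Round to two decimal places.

At P = 16.0, Q = 2363; at P = 20.6, Q = 2027.
ΔQ = -336, ΔP = 4.6. Midpoints: P̄ = 18.30, Q̄ = 2195.0.
ε = (ΔQ/ΔP)(P̄/Q̄) = (-336/4.6)(18.30/2195.0).

-0.61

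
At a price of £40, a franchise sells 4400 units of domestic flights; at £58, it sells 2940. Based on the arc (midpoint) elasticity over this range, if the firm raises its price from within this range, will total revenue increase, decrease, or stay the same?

Arc ε = (-1460/18)(49.00/3670.0) ≈ -1.083.
|ε| = 1.08 > 1, so demand is elastic. A price rise therefore reduces total revenue.

decrease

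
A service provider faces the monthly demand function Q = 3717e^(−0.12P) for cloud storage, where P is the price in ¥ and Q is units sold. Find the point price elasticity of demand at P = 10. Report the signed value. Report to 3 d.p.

At P = 10, Q = 1119.539.
dQ/dP = −0.12·3717e^(−0.12P) = −0.12Q = -134.345.
ε = (dQ/dP)(P/Q) = (-134.345)(10/1119.539).

-1.200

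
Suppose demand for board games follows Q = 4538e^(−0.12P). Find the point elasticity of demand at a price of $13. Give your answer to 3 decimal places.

At P = 13, Q = 953.597.
dQ/dP = −0.12·4538e^(−0.12P) = −0.12Q = -114.432.
ε = (dQ/dP)(P/Q) = (-114.432)(13/953.597).

-1.560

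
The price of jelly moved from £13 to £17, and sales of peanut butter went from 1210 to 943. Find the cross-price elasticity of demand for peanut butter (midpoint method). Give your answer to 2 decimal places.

-0.93

ΔQ_x = 943 − 1210 = -267; ΔP_y = 17 − 13 = 4.
Midpoints: P̄_y = 15.00, Q̄_x = 1076.5.
ε_xy = (ΔQ_x/ΔP_y)(P̄_y/Q̄_x) = (-267/4)(15.00/1076.5).
ε_xy < 0, so the goods are complements.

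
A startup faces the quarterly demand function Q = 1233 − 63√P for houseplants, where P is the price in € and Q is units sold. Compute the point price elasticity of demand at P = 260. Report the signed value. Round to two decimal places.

-2.34

At P = 260, Q = 217.156.
dQ/dP = −63/(2√P) = -1.954.
ε = (dQ/dP)(P/Q) = (-1.954)(260/217.156).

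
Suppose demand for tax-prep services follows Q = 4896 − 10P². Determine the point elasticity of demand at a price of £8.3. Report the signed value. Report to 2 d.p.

-0.33

At P = 8.3, Q = 4207.100.
dQ/dP = −20P = -166.
ε = (dQ/dP)(P/Q) = (-166)(8.3/4207.100).
|ε| < 1, so demand is inelastic at this price.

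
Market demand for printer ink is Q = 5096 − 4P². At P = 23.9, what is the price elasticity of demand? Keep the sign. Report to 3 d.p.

At P = 23.9, Q = 2811.160.
dQ/dP = −8P = -191.200.
ε = (dQ/dP)(P/Q) = (-191.200)(23.9/2811.160).
|ε| > 1, so demand is elastic at this price.

-1.626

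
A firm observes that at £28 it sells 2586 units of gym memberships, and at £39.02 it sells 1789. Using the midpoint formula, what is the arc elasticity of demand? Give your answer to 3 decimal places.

-1.108

ΔQ = 1789 − 2586 = -797; ΔP = 39.02 − 28 = 11.02.
Midpoints: P̄ = 33.51, Q̄ = 2187.5.
ε = (ΔQ/ΔP)(P̄/Q̄) = (-797/11.02)(33.51/2187.5).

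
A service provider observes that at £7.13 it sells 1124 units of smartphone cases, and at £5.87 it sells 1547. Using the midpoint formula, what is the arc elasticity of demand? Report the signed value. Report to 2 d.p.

ΔQ = 1547 − 1124 = 423; ΔP = 5.87 − 7.13 = -1.26.
Midpoints: P̄ = 6.50, Q̄ = 1335.5.
ε = (ΔQ/ΔP)(P̄/Q̄) = (423/-1.26)(6.50/1335.5).

-1.63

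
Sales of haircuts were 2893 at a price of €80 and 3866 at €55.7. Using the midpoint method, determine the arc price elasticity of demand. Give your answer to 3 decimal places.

-0.804

ΔQ = 3866 − 2893 = 973; ΔP = 55.7 − 80 = -24.3.
Midpoints: P̄ = 67.85, Q̄ = 3379.5.
ε = (ΔQ/ΔP)(P̄/Q̄) = (973/-24.3)(67.85/3379.5).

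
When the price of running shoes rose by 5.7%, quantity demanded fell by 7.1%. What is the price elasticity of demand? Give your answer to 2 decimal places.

-1.25

ε = %ΔQ / %ΔP = (-7.1)/(5.7) = -1.246.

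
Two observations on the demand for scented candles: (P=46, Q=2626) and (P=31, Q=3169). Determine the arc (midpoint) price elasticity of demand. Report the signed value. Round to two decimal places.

ΔQ = 3169 − 2626 = 543; ΔP = 31 − 46 = -15.
Midpoints: P̄ = 38.50, Q̄ = 2897.5.
ε = (ΔQ/ΔP)(P̄/Q̄) = (543/-15)(38.50/2897.5).

-0.48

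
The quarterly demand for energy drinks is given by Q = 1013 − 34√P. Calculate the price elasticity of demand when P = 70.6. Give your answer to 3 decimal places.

-0.196

At P = 70.6, Q = 727.319.
dQ/dP = −34/(2√P) = -2.023.
ε = (dQ/dP)(P/Q) = (-2.023)(70.6/727.319).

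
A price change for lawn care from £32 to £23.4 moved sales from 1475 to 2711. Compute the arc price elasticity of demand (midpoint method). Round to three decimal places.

ΔQ = 2711 − 1475 = 1236; ΔP = 23.4 − 32 = -8.6.
Midpoints: P̄ = 27.70, Q̄ = 2093.0.
ε = (ΔQ/ΔP)(P̄/Q̄) = (1236/-8.6)(27.70/2093.0).

-1.902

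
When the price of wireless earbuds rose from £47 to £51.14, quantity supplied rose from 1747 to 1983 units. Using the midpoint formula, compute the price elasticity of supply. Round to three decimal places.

ΔQ = 1983 − 1747 = 236; ΔP = 51.14 − 47 = 4.14.
Midpoints: P̄ = 49.07, Q̄ = 1865.0.
ε_s = (ΔQ/ΔP)(P̄/Q̄) = (236/4.14)(49.07/1865.0).

1.500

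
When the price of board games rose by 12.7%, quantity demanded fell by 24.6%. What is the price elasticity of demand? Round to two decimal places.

ε = %ΔQ / %ΔP = (-24.6)/(12.7) = -1.937.

-1.94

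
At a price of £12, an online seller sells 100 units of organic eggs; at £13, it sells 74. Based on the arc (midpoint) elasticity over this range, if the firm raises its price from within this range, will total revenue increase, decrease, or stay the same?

Arc ε = (-26/1)(12.50/87.0) ≈ -3.736.
|ε| = 3.74 > 1, so demand is elastic. A price rise therefore reduces total revenue.

decrease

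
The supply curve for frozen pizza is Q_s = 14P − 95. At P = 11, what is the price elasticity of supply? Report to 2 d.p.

At P = 11, Q_s = 59.
dQ_s/dP = 14.
ε_s = (dQ_s/dP)(P/Q_s) = (14)(11/59).

2.61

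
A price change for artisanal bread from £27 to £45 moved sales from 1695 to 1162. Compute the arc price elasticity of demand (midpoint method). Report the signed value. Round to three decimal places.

ΔQ = 1162 − 1695 = -533; ΔP = 45 − 27 = 18.
Midpoints: P̄ = 36.00, Q̄ = 1428.5.
ε = (ΔQ/ΔP)(P̄/Q̄) = (-533/18)(36.00/1428.5).

-0.746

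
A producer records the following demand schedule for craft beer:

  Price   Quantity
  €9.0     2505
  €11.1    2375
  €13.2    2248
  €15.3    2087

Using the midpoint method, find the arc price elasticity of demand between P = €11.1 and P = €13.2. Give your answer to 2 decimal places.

-0.32

At P = 11.1, Q = 2375; at P = 13.2, Q = 2248.
ΔQ = -127, ΔP = 2.1. Midpoints: P̄ = 12.15, Q̄ = 2311.5.
ε = (ΔQ/ΔP)(P̄/Q̄) = (-127/2.1)(12.15/2311.5).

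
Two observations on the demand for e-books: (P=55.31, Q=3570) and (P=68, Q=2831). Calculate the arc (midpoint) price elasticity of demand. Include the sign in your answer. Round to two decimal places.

-1.12

ΔQ = 2831 − 3570 = -739; ΔP = 68 − 55.31 = 12.69.
Midpoints: P̄ = 61.66, Q̄ = 3200.5.
ε = (ΔQ/ΔP)(P̄/Q̄) = (-739/12.69)(61.66/3200.5).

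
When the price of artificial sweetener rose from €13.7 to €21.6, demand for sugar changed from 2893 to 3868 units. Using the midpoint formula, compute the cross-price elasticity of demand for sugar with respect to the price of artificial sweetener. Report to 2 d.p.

0.64

ΔQ_x = 3868 − 2893 = 975; ΔP_y = 21.6 − 13.7 = 7.9.
Midpoints: P̄_y = 17.65, Q̄_x = 3380.5.
ε_xy = (ΔQ_x/ΔP_y)(P̄_y/Q̄_x) = (975/7.9)(17.65/3380.5).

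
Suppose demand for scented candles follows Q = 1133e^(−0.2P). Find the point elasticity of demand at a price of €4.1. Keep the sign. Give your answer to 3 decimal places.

-0.820

At P = 4.1, Q = 499.009.
dQ/dP = −0.2·1133e^(−0.2P) = −0.2Q = -99.802.
ε = (dQ/dP)(P/Q) = (-99.802)(4.1/499.009).
|ε| < 1, so demand is inelastic at this price.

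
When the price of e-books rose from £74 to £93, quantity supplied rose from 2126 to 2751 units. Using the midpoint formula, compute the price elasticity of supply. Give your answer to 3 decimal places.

1.126

ΔQ = 2751 − 2126 = 625; ΔP = 93 − 74 = 19.
Midpoints: P̄ = 83.50, Q̄ = 2438.5.
ε_s = (ΔQ/ΔP)(P̄/Q̄) = (625/19)(83.50/2438.5).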